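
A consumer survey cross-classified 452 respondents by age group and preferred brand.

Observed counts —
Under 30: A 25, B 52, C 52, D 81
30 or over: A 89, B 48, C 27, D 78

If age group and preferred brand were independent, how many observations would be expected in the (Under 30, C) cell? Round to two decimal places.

36.70

Row total (Under 30) = 210; column total (C) = 79; grand total N = 452.
Expected count = (row total × column total) / N = 210 × 79 / 452 = 36.70.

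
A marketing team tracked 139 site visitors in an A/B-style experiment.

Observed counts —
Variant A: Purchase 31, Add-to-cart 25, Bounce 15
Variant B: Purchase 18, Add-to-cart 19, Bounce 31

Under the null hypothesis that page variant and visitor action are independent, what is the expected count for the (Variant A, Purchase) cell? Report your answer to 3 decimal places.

25.029

Row total (Variant A) = 71; column total (Purchase) = 49; grand total N = 139.
Expected count = (row total × column total) / N = 71 × 49 / 139 = 25.029.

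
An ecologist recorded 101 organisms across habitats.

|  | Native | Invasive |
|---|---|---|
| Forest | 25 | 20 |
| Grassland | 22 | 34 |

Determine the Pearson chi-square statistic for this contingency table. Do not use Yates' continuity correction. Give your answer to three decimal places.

Row totals: 45, 56. Column totals: 47, 54. Grand total N = 101.
Expected counts (row total × column total / N):
  Forest, Native: 45×47/101 = 20.9406
  Forest, Invasive: 45×54/101 = 24.0594
  Grassland, Native: 56×47/101 = 26.0594
  Grassland, Invasive: 56×54/101 = 29.9406
Contributions (O − E)²/E:
  (25 − 20.9406)²/20.9406 = 0.7869
  (20 − 24.0594)²/24.0594 = 0.6849
  (22 − 26.0594)²/26.0594 = 0.6324
  (34 − 29.9406)²/29.9406 = 0.5504
χ² = 0.7869 + 0.6849 + 0.6324 + 0.5504 = 2.655

2.655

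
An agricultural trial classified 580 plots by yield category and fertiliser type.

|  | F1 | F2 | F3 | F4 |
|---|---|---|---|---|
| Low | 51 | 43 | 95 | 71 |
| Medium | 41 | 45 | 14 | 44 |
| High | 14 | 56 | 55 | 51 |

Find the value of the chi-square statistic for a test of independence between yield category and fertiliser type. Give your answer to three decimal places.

56.470

Row totals: 260, 144, 176. Column totals: 106, 144, 164, 166. Grand total N = 580.
Expected counts (row total × column total / N):
  Low, F1: 260×106/580 = 47.5172
  Low, F2: 260×144/580 = 64.5517
  Low, F3: 260×164/580 = 73.5172
  Low, F4: 260×166/580 = 74.4138
  Medium, F1: 144×106/580 = 26.3172
  Medium, F2: 144×144/580 = 35.7517
  Medium, F3: 144×164/580 = 40.7172
  Medium, F4: 144×166/580 = 41.2138
  High, F1: 176×106/580 = 32.1655
  High, F2: 176×144/580 = 43.6966
  High, F3: 176×164/580 = 49.7655
  High, F4: 176×166/580 = 50.3724
Contributions (O − E)²/E:
  (51 − 47.5172)²/47.5172 = 0.2553
  (43 − 64.5517)²/64.5517 = 7.1954
  (95 − 73.5172)²/73.5172 = 6.2776
  (71 − 74.4138)²/74.4138 = 0.1566
  (41 − 26.3172)²/26.3172 = 8.1918
  (45 − 35.7517)²/35.7517 = 2.3924
  (14 − 40.7172)²/40.7172 = 17.5309
  (44 − 41.2138)²/41.2138 = 0.1884
  (14 − 32.1655)²/32.1655 = 10.2590
  (56 − 43.6966)²/43.6966 = 3.4642
  (55 − 49.7655)²/49.7655 = 0.5506
  (51 − 50.3724)²/50.3724 = 0.0078
χ² = 0.2553 + 7.1954 + 6.2776 + 0.1566 + 8.1918 + 2.3924 + 17.5309 + 0.1884 + 10.2590 + 3.4642 + 0.5506 + 0.0078 = 56.470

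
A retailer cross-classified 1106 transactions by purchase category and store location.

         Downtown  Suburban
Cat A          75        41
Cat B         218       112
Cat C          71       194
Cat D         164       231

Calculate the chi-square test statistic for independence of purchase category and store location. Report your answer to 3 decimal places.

Row totals: 116, 330, 265, 395. Column totals: 528, 578. Grand total N = 1106.
Expected counts (row total × column total / N):
  Cat A, Downtown: 116×528/1106 = 55.3779
  Cat A, Suburban: 116×578/1106 = 60.6221
  Cat B, Downtown: 330×528/1106 = 157.5407
  Cat B, Suburban: 330×578/1106 = 172.4593
  Cat C, Downtown: 265×528/1106 = 126.5099
  Cat C, Suburban: 265×578/1106 = 138.4901
  Cat D, Downtown: 395×528/1106 = 188.5714
  Cat D, Suburban: 395×578/1106 = 206.4286
Contributions (O − E)²/E:
  (75 − 55.3779)²/55.3779 = 6.9527
  (41 − 60.6221)²/60.6221 = 6.3513
  (218 − 157.5407)²/157.5407 = 23.2024
  (112 − 172.4593)²/172.4593 = 21.1953
  (71 − 126.5099)²/126.5099 = 24.3566
  (194 − 138.4901)²/138.4901 = 22.2496
  (164 − 188.5714)²/188.5714 = 3.2017
  (231 − 206.4286)²/206.4286 = 2.9248
χ² = 6.9527 + 6.3513 + 23.2024 + 21.1953 + 24.3566 + 22.2496 + 3.2017 + 2.9248 = 110.434

110.434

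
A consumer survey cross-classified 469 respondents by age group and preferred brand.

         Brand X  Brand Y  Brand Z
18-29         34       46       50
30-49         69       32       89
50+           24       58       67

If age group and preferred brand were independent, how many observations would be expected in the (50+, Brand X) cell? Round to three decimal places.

40.348

Row total (50+) = 149; column total (Brand X) = 127; grand total N = 469.
Expected count = (row total × column total) / N = 149 × 127 / 469 = 40.348.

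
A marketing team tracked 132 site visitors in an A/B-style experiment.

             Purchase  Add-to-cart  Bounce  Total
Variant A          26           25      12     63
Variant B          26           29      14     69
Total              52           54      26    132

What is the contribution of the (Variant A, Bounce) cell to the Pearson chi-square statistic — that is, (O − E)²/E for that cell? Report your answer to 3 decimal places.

Row total (Variant A) = 63; column total (Bounce) = 26; N = 132.
Expected count E = 63 × 26 / 132 = 12.4091.
Contribution = (O − E)²/E = (12 − 12.4091)² / 12.4091 = 0.013.

0.013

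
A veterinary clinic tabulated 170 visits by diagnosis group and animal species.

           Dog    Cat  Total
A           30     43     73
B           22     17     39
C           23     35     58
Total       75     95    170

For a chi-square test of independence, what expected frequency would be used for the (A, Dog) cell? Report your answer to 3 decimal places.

32.206

Row total (A) = 73; column total (Dog) = 75; grand total N = 170.
Expected count = (row total × column total) / N = 73 × 75 / 170 = 32.206.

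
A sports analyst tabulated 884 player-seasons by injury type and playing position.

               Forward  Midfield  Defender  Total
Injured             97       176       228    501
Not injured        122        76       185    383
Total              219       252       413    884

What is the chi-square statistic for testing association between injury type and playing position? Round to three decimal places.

Grand total N = 884.
Expected counts (row total × column total / N):
  Injured, Forward: 501×219/884 = 124.1165
  Injured, Midfield: 501×252/884 = 142.8190
  Injured, Defender: 501×413/884 = 234.0645
  Not injured, Forward: 383×219/884 = 94.8835
  Not injured, Midfield: 383×252/884 = 109.1810
  Not injured, Defender: 383×413/884 = 178.9355
Contributions (O − E)²/E:
  (97 − 124.1165)²/124.1165 = 5.9243
  (176 − 142.8190)²/142.8190 = 7.7089
  (228 − 234.0645)²/234.0645 = 0.1571
  (122 − 94.8835)²/94.8835 = 7.7496
  (76 − 109.1810)²/109.1810 = 10.0840
  (185 − 178.9355)²/178.9355 = 0.2055
χ² = 5.9243 + 7.7089 + 0.1571 + 7.7496 + 10.0840 + 0.2055 = 31.829

31.829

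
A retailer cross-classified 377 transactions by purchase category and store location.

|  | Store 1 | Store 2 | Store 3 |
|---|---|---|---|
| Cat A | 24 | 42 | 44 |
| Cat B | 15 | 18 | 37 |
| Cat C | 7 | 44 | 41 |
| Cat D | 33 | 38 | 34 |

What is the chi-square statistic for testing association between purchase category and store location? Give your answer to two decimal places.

Row totals: 110, 70, 92, 105. Column totals: 79, 142, 156. Grand total N = 377.
Expected counts (row total × column total / N):
  Cat A, Store 1: 110×79/377 = 23.050
  Cat A, Store 2: 110×142/377 = 41.432
  Cat A, Store 3: 110×156/377 = 45.517
  Cat B, Store 1: 70×79/377 = 14.668
  Cat B, Store 2: 70×142/377 = 26.366
  Cat B, Store 3: 70×156/377 = 28.966
  Cat C, Store 1: 92×79/377 = 19.279
  Cat C, Store 2: 92×142/377 = 34.653
  Cat C, Store 3: 92×156/377 = 38.069
  Cat D, Store 1: 105×79/377 = 22.003
  Cat D, Store 2: 105×142/377 = 39.549
  Cat D, Store 3: 105×156/377 = 43.448
Contributions (O − E)²/E:
  (24 − 23.050)²/23.050 = 0.0392
  (42 − 41.432)²/41.432 = 0.0078
  (44 − 45.517)²/45.517 = 0.0506
  (15 − 14.668)²/14.668 = 0.0075
  (18 − 26.366)²/26.366 = 2.6546
  (37 − 28.966)²/28.966 = 2.2283
  (7 − 19.279)²/19.279 = 7.8206
  (44 − 34.653)²/34.653 = 2.5212
  (41 − 38.069)²/38.069 = 0.2257
  (33 − 22.003)²/22.003 = 5.4963
  (38 − 39.549)²/39.549 = 0.0607
  (34 − 43.448)²/43.448 = 2.0545
χ² = 0.0392 + 0.0078 + 0.0506 + 0.0075 + 2.6546 + 2.2283 + 7.8206 + 2.5212 + 0.2257 + 5.4963 + 0.0607 + 2.0545 = 23.17

23.17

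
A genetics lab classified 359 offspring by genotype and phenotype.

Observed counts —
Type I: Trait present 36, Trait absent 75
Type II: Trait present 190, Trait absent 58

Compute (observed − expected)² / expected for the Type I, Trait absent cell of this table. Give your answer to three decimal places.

27.909

Row total (Type I) = 111; column total (Trait absent) = 133; N = 359.
Expected count E = 111 × 133 / 359 = 41.12256.
Contribution = (O − E)²/E = (75 − 41.12256)² / 41.12256 = 27.909.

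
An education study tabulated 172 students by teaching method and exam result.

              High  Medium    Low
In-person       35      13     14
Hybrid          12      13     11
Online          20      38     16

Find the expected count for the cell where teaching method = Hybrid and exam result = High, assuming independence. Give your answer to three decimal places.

Row total (Hybrid) = 36; column total (High) = 67; grand total N = 172.
Expected count = (row total × column total) / N = 36 × 67 / 172 = 14.023.

14.023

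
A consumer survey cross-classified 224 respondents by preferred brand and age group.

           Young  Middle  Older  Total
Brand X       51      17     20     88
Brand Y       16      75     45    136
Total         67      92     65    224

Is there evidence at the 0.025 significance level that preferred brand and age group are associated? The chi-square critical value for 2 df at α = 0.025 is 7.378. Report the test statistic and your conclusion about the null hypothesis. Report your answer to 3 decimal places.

56.786; reject H₀

Grand total N = 224.
Expected counts (row total × column total / N):
  Brand X, Young: 88×67/224 = 26.32143
  Brand X, Middle: 88×92/224 = 36.14286
  Brand X, Older: 88×65/224 = 25.53571
  Brand Y, Young: 136×67/224 = 40.67857
  Brand Y, Middle: 136×92/224 = 55.85714
  Brand Y, Older: 136×65/224 = 39.46429
Contributions (O − E)²/E:
  (51 − 26.32143)²/26.32143 = 23.1382
  (17 − 36.14286)²/36.14286 = 10.1389
  (20 − 25.53571)²/25.53571 = 1.2000
  (16 − 40.67857)²/40.67857 = 14.9718
  (75 − 55.85714)²/55.85714 = 6.5605
  (45 − 39.46429)²/39.46429 = 0.7765
χ² = 23.1382 + 10.1389 + 1.2000 + 14.9718 + 6.5605 + 0.7765 = 56.786
df = (2−1)(3−1) = 2. Since 56.786 > 7.378, reject the null hypothesis of independence at α = 0.025.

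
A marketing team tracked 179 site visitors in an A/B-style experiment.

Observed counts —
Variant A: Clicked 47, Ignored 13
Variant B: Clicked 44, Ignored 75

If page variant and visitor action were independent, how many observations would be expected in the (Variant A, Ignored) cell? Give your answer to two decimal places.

29.50

Row total (Variant A) = 60; column total (Ignored) = 88; grand total N = 179.
Expected count = (row total × column total) / N = 60 × 88 / 179 = 29.50.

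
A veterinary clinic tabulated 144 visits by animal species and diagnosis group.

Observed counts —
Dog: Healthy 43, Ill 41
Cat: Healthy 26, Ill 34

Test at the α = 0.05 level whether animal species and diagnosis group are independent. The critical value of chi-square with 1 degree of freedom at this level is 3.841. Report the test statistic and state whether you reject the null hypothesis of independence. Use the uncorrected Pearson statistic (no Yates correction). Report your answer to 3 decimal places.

Row totals: 84, 60. Column totals: 69, 75. Grand total N = 144.
Expected counts (row total × column total / N):
  Dog, Healthy: 84×69/144 = 40.2500
  Dog, Ill: 84×75/144 = 43.7500
  Cat, Healthy: 60×69/144 = 28.7500
  Cat, Ill: 60×75/144 = 31.2500
Contributions (O − E)²/E:
  (43 − 40.2500)²/40.2500 = 0.1879
  (41 − 43.7500)²/43.7500 = 0.1729
  (26 − 28.7500)²/28.7500 = 0.2630
  (34 − 31.2500)²/31.2500 = 0.2420
χ² = 0.1879 + 0.1729 + 0.2630 + 0.2420 = 0.866
df = (2−1)(2−1) = 1. Since 0.866 < 3.841, fail to reject the null hypothesis of independence at α = 0.05.

0.866; fail to reject H₀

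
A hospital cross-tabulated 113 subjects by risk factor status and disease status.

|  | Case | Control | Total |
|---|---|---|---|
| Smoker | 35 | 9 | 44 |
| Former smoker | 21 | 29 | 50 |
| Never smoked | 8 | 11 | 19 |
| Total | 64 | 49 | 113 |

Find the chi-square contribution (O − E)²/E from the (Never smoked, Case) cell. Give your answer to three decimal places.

Row total (Never smoked) = 19; column total (Case) = 64; N = 113.
Expected count E = 19 × 64 / 113 = 10.7611.
Contribution = (O − E)²/E = (8 − 10.7611)² / 10.7611 = 0.708.

0.708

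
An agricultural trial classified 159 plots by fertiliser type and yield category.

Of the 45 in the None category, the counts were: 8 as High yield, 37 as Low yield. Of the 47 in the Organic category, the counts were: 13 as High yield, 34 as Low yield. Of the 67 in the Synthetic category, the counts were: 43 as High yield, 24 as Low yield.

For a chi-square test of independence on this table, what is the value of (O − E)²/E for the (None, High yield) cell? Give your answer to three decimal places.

5.647

Row total (None) = 45; column total (High yield) = 64; N = 159.
Expected count E = 45 × 64 / 159 = 18.1132.
Contribution = (O − E)²/E = (8 − 18.1132)² / 18.1132 = 5.647.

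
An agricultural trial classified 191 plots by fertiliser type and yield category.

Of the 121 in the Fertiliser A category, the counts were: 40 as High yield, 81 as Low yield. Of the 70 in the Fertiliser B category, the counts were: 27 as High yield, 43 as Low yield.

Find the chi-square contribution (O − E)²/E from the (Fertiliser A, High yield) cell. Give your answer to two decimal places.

Row total (Fertiliser A) = 121; column total (High yield) = 67; N = 191.
Expected count E = 121 × 67 / 191 = 42.445.
Contribution = (O − E)²/E = (40 − 42.445)² / 42.445 = 0.14.

0.14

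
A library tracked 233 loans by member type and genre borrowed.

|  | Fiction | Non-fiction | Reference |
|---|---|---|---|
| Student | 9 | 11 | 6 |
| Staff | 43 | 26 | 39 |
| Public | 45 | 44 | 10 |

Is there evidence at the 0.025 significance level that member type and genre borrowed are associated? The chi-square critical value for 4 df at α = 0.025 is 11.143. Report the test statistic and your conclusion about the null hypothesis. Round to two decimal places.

Row totals: 26, 108, 99. Column totals: 97, 81, 55. Grand total N = 233.
Expected counts (row total × column total / N):
  Student, Fiction: 26×97/233 = 10.824
  Student, Non-fiction: 26×81/233 = 9.039
  Student, Reference: 26×55/233 = 6.137
  Staff, Fiction: 108×97/233 = 44.961
  Staff, Non-fiction: 108×81/233 = 37.545
  Staff, Reference: 108×55/233 = 25.494
  Public, Fiction: 99×97/233 = 41.215
  Public, Non-fiction: 99×81/233 = 34.416
  Public, Reference: 99×55/233 = 23.369
Contributions (O − E)²/E:
  (9 − 10.824)²/10.824 = 0.3074
  (11 − 9.039)²/9.039 = 0.4254
  (6 − 6.137)²/6.137 = 0.0031
  (43 − 44.961)²/44.961 = 0.0855
  (26 − 37.545)²/37.545 = 3.5501
  (39 − 25.494)²/25.494 = 7.1551
  (45 − 41.215)²/41.215 = 0.3476
  (44 − 34.416)²/34.416 = 2.6689
  (10 − 23.369)²/23.369 = 7.6482
χ² = 0.3074 + 0.4254 + 0.0031 + 0.0855 + 3.5501 + 7.1551 + 0.3476 + 2.6689 + 7.6482 = 22.19
df = (3−1)(3−1) = 4. Since 22.19 > 11.143, reject the null hypothesis of independence at α = 0.025.

22.19; reject H₀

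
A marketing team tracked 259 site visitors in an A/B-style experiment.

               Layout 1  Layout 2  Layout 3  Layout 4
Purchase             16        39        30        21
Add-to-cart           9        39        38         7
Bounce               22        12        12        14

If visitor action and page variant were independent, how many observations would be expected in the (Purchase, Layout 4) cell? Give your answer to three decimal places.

17.189

Row total (Purchase) = 106; column total (Layout 4) = 42; grand total N = 259.
Expected count = (row total × column total) / N = 106 × 42 / 259 = 17.189.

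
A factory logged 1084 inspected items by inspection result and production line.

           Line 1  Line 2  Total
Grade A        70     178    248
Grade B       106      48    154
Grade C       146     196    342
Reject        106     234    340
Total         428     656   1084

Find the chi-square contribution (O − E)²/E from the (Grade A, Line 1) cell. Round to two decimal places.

Row total (Grade A) = 248; column total (Line 1) = 428; N = 1084.
Expected count E = 248 × 428 / 1084 = 97.919.
Contribution = (O − E)²/E = (70 − 97.919)² / 97.919 = 7.96.

7.96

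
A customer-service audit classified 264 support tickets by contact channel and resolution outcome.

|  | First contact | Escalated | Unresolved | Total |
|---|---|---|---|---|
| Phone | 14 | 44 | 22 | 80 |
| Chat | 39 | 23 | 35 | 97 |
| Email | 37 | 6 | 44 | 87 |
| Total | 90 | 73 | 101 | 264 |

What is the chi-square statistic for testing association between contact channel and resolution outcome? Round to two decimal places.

51.07

Grand total N = 264.
Expected counts (row total × column total / N):
  Phone, First contact: 80×90/264 = 27.273
  Phone, Escalated: 80×73/264 = 22.121
  Phone, Unresolved: 80×101/264 = 30.606
  Chat, First contact: 97×90/264 = 33.068
  Chat, Escalated: 97×73/264 = 26.822
  Chat, Unresolved: 97×101/264 = 37.110
  Email, First contact: 87×90/264 = 29.659
  Email, Escalated: 87×73/264 = 24.057
  Email, Unresolved: 87×101/264 = 33.284
Contributions (O − E)²/E:
  (14 − 27.273)²/27.273 = 6.4596
  (44 − 22.121)²/22.121 = 21.6396
  (22 − 30.606)²/30.606 = 2.4199
  (39 − 33.068)²/33.068 = 1.0641
  (23 − 26.822)²/26.822 = 0.5446
  (35 − 37.110)²/37.110 = 0.1200
  (37 − 29.659)²/29.659 = 1.8170
  (6 − 24.057)²/24.057 = 13.5534
  (44 − 33.284)²/33.284 = 3.4501
χ² = 6.4596 + 21.6396 + 2.4199 + 1.0641 + 0.5446 + 0.1200 + 1.8170 + 13.5534 + 3.4501 = 51.07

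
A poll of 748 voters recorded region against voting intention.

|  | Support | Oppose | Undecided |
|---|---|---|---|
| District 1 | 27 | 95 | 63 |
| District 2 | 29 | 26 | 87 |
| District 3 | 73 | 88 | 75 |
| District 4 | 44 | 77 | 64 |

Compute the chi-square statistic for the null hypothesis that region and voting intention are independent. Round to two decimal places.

Row totals: 185, 142, 236, 185. Column totals: 173, 286, 289. Grand total N = 748.
Expected counts (row total × column total / N):
  District 1, Support: 185×173/748 = 42.7874
  District 1, Oppose: 185×286/748 = 70.7353
  District 1, Undecided: 185×289/748 = 71.4773
  District 2, Support: 142×173/748 = 32.8422
  District 2, Oppose: 142×286/748 = 54.2941
  District 2, Undecided: 142×289/748 = 54.8636
  District 3, Support: 236×173/748 = 54.5829
  District 3, Oppose: 236×286/748 = 90.2353
  District 3, Undecided: 236×289/748 = 91.1818
  District 4, Support: 185×173/748 = 42.7874
  District 4, Oppose: 185×286/748 = 70.7353
  District 4, Undecided: 185×289/748 = 71.4773
Contributions (O − E)²/E:
  (27 − 42.7874)²/42.7874 = 5.8251
  (95 − 70.7353)²/70.7353 = 8.3236
  (63 − 71.4773)²/71.4773 = 1.0054
  (29 − 32.8422)²/32.8422 = 0.4495
  (26 − 54.2941)²/54.2941 = 14.7448
  (87 − 54.8636)²/54.8636 = 18.8239
  (73 − 54.5829)²/54.5829 = 6.2142
  (88 − 90.2353)²/90.2353 = 0.0554
  (75 − 91.1818)²/91.1818 = 2.8717
  (44 − 42.7874)²/42.7874 = 0.0344
  (77 − 70.7353)²/70.7353 = 0.5548
  (64 − 71.4773)²/71.4773 = 0.7822
χ² = 5.8251 + 8.3236 + 1.0054 + 0.4495 + 14.7448 + 18.8239 + 6.2142 + 0.0554 + 2.8717 + 0.0344 + 0.5548 + 0.7822 = 59.69

59.69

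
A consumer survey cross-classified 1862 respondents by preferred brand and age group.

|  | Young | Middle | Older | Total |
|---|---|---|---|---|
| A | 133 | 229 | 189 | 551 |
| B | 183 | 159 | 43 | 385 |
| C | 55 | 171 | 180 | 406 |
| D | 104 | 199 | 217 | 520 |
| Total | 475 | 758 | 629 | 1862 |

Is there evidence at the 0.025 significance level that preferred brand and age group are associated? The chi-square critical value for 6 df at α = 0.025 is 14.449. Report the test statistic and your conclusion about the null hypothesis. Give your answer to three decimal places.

Grand total N = 1862.
Expected counts (row total × column total / N):
  A, Young: 551×475/1862 = 140.5612
  A, Middle: 551×758/1862 = 224.3061
  A, Older: 551×629/1862 = 186.1327
  B, Young: 385×475/1862 = 98.2143
  B, Middle: 385×758/1862 = 156.7293
  B, Older: 385×629/1862 = 130.0564
  C, Young: 406×475/1862 = 103.5714
  C, Middle: 406×758/1862 = 165.2782
  C, Older: 406×629/1862 = 137.1504
  D, Young: 520×475/1862 = 132.6531
  D, Middle: 520×758/1862 = 211.6864
  D, Older: 520×629/1862 = 175.6606
Contributions (O − E)²/E:
  (133 − 140.5612)²/140.5612 = 0.4067
  (229 − 224.3061)²/224.3061 = 0.0982
  (189 − 186.1327)²/186.1327 = 0.0442
  (183 − 98.2143)²/98.2143 = 73.1932
  (159 − 156.7293)²/156.7293 = 0.0329
  (43 − 130.0564)²/130.0564 = 58.2733
  (55 − 103.5714)²/103.5714 = 22.7783
  (171 − 165.2782)²/165.2782 = 0.1981
  (180 − 137.1504)²/137.1504 = 13.3874
  (104 − 132.6531)²/132.6531 = 6.1891
  (199 − 211.6864)²/211.6864 = 0.7603
  (217 − 175.6606)²/175.6606 = 9.7287
χ² = 0.4067 + 0.0982 + 0.0442 + 73.1932 + 0.0329 + 58.2733 + 22.7783 + 0.1981 + 13.3874 + 6.1891 + 0.7603 + 9.7287 = 185.090
df = (4−1)(3−1) = 6. Since 185.090 > 14.449, reject the null hypothesis of independence at α = 0.025.

185.090; reject H₀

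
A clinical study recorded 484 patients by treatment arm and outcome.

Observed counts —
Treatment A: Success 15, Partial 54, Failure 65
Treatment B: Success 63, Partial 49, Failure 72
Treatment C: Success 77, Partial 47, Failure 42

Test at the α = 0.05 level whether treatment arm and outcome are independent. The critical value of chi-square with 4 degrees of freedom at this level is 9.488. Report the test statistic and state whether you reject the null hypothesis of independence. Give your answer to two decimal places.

Row totals: 134, 184, 166. Column totals: 155, 150, 179. Grand total N = 484.
Expected counts (row total × column total / N):
  Treatment A, Success: 134×155/484 = 42.9132
  Treatment A, Partial: 134×150/484 = 41.5289
  Treatment A, Failure: 134×179/484 = 49.5579
  Treatment B, Success: 184×155/484 = 58.9256
  Treatment B, Partial: 184×150/484 = 57.0248
  Treatment B, Failure: 184×179/484 = 68.0496
  Treatment C, Success: 166×155/484 = 53.1612
  Treatment C, Partial: 166×150/484 = 51.4463
  Treatment C, Failure: 166×179/484 = 61.3926
Contributions (O − E)²/E:
  (15 − 42.9132)²/42.9132 = 18.1563
  (54 − 41.5289)²/41.5289 = 3.7451
  (65 − 49.5579)²/49.5579 = 4.8117
  (63 − 58.9256)²/58.9256 = 0.2817
  (49 − 57.0248)²/57.0248 = 1.1293
  (72 − 68.0496)²/68.0496 = 0.2293
  (77 − 53.1612)²/53.1612 = 10.6899
  (47 − 51.4463)²/51.4463 = 0.3843
  (42 − 61.3926)²/61.3926 = 6.1257
χ² = 18.1563 + 3.7451 + 4.8117 + 0.2817 + 1.1293 + 0.2293 + 10.6899 + 0.3843 + 6.1257 = 45.55
df = (3−1)(3−1) = 4. Since 45.55 > 9.488, reject the null hypothesis of independence at α = 0.05.

45.55; reject H₀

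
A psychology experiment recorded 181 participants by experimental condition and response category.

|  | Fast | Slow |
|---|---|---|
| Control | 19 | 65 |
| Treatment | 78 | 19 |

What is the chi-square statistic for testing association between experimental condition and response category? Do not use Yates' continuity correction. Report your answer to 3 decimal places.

60.455

Row totals: 84, 97. Column totals: 97, 84. Grand total N = 181.
Expected counts (row total × column total / N):
  Control, Fast: 84×97/181 = 45.01657
  Control, Slow: 84×84/181 = 38.98343
  Treatment, Fast: 97×97/181 = 51.98343
  Treatment, Slow: 97×84/181 = 45.01657
Contributions (O − E)²/E:
  (19 − 45.01657)²/45.01657 = 15.0358
  (65 − 38.98343)²/38.98343 = 17.3628
  (78 − 51.98343)²/51.98343 = 13.0207
  (19 − 45.01657)²/45.01657 = 15.0358
χ² = 15.0358 + 17.3628 + 13.0207 + 15.0358 = 60.455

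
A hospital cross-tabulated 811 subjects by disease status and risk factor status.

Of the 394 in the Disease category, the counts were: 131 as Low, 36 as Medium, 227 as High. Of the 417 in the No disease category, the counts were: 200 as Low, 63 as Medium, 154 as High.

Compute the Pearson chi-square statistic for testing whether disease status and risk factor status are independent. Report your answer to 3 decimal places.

Row totals: 394, 417. Column totals: 331, 99, 381. Grand total N = 811.
Expected counts (row total × column total / N):
  Disease, Low: 394×331/811 = 160.8064
  Disease, Medium: 394×99/811 = 48.0962
  Disease, High: 394×381/811 = 185.0974
  No disease, Low: 417×331/811 = 170.1936
  No disease, Medium: 417×99/811 = 50.9038
  No disease, High: 417×381/811 = 195.9026
Contributions (O − E)²/E:
  (131 − 160.8064)²/160.8064 = 5.5248
  (36 − 48.0962)²/48.0962 = 3.0422
  (227 − 185.0974)²/185.0974 = 9.4860
  (200 − 170.1936)²/170.1936 = 5.2201
  (63 − 50.9038)²/50.9038 = 2.8744
  (154 − 195.9026)²/195.9026 = 8.9628
χ² = 5.5248 + 3.0422 + 9.4860 + 5.2201 + 2.8744 + 8.9628 = 35.110

35.110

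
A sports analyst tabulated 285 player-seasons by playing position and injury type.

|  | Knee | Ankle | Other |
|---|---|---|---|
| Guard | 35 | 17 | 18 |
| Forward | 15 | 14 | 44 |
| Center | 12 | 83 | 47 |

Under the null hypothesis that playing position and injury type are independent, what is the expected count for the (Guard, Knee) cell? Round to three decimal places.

15.228

Row total (Guard) = 70; column total (Knee) = 62; grand total N = 285.
Expected count = (row total × column total) / N = 70 × 62 / 285 = 15.228.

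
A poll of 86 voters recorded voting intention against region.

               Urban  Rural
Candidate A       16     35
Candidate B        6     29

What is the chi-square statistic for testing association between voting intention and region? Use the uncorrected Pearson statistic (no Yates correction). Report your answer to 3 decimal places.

2.208

Row totals: 51, 35. Column totals: 22, 64. Grand total N = 86.
Expected counts (row total × column total / N):
  Candidate A, Urban: 51×22/86 = 13.0465
  Candidate A, Rural: 51×64/86 = 37.9535
  Candidate B, Urban: 35×22/86 = 8.9535
  Candidate B, Rural: 35×64/86 = 26.0465
Contributions (O − E)²/E:
  (16 − 13.0465)²/13.0465 = 0.6686
  (35 − 37.9535)²/37.9535 = 0.2298
  (6 − 8.9535)²/8.9535 = 0.9743
  (29 − 26.0465)²/26.0465 = 0.3349
χ² = 0.6686 + 0.2298 + 0.9743 + 0.3349 = 2.208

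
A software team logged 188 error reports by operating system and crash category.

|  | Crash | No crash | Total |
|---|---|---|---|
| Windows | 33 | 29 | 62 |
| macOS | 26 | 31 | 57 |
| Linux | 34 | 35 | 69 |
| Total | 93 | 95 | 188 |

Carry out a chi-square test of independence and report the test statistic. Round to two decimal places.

0.69

Grand total N = 188.
Expected counts (row total × column total / N):
  Windows, Crash: 62×93/188 = 30.670
  Windows, No crash: 62×95/188 = 31.330
  macOS, Crash: 57×93/188 = 28.197
  macOS, No crash: 57×95/188 = 28.803
  Linux, Crash: 69×93/188 = 34.133
  Linux, No crash: 69×95/188 = 34.867
Contributions (O − E)²/E:
  (33 − 30.670)²/30.670 = 0.1770
  (29 − 31.330)²/31.330 = 0.1733
  (26 − 28.197)²/28.197 = 0.1712
  (31 − 28.803)²/28.803 = 0.1676
  (34 − 34.133)²/34.133 = 0.0005
  (35 − 34.867)²/34.867 = 0.0005
χ² = 0.1770 + 0.1733 + 0.1712 + 0.1676 + 0.0005 + 0.0005 = 0.69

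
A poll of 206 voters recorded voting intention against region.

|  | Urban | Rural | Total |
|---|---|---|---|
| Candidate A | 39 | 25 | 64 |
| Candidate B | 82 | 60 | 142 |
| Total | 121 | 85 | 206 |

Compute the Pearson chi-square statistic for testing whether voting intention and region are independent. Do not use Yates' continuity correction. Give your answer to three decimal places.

Grand total N = 206.
Expected counts (row total × column total / N):
  Candidate A, Urban: 64×121/206 = 37.5922
  Candidate A, Rural: 64×85/206 = 26.4078
  Candidate B, Urban: 142×121/206 = 83.4078
  Candidate B, Rural: 142×85/206 = 58.5922
Contributions (O − E)²/E:
  (39 − 37.5922)²/37.5922 = 0.0527
  (25 − 26.4078)²/26.4078 = 0.0750
  (82 − 83.4078)²/83.4078 = 0.0238
  (60 − 58.5922)²/58.5922 = 0.0338
χ² = 0.0527 + 0.0750 + 0.0238 + 0.0338 = 0.185

0.185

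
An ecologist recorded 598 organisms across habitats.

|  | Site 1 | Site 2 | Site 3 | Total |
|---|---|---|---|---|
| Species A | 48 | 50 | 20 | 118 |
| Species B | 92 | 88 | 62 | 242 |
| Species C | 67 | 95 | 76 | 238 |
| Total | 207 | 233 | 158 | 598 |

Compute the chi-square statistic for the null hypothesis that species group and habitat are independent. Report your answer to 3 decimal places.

12.564

Grand total N = 598.
Expected counts (row total × column total / N):
  Species A, Site 1: 118×207/598 = 40.8462
  Species A, Site 2: 118×233/598 = 45.9766
  Species A, Site 3: 118×158/598 = 31.1773
  Species B, Site 1: 242×207/598 = 83.7692
  Species B, Site 2: 242×233/598 = 94.2910
  Species B, Site 3: 242×158/598 = 63.9398
  Species C, Site 1: 238×207/598 = 82.3846
  Species C, Site 2: 238×233/598 = 92.7324
  Species C, Site 3: 238×158/598 = 62.8829
Contributions (O − E)²/E:
  (48 − 40.8462)²/40.8462 = 1.2529
  (50 − 45.9766)²/45.9766 = 0.3521
  (20 − 31.1773)²/31.1773 = 4.0071
  (92 − 83.7692)²/83.7692 = 0.8087
  (88 − 94.2910)²/94.2910 = 0.4197
  (62 − 63.9398)²/63.9398 = 0.0588
  (67 − 82.3846)²/82.3846 = 2.8729
  (95 − 92.7324)²/92.7324 = 0.0554
  (76 − 62.8829)²/62.8829 = 2.7362
χ² = 1.2529 + 0.3521 + 4.0071 + 0.8087 + 0.4197 + 0.0588 + 2.8729 + 0.0554 + 2.7362 = 12.564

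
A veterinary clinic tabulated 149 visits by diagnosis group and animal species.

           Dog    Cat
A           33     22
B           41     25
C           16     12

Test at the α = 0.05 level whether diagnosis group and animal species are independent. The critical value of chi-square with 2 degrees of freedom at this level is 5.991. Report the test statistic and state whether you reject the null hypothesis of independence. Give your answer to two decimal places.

Row totals: 55, 66, 28. Column totals: 90, 59. Grand total N = 149.
Expected counts (row total × column total / N):
  A, Dog: 55×90/149 = 33.221
  A, Cat: 55×59/149 = 21.779
  B, Dog: 66×90/149 = 39.866
  B, Cat: 66×59/149 = 26.134
  C, Dog: 28×90/149 = 16.913
  C, Cat: 28×59/149 = 11.087
Contributions (O − E)²/E:
  (33 − 33.221)²/33.221 = 0.0015
  (22 − 21.779)²/21.779 = 0.0022
  (41 − 39.866)²/39.866 = 0.0323
  (25 − 26.134)²/26.134 = 0.0492
  (16 − 16.913)²/16.913 = 0.0493
  (12 − 11.087)²/11.087 = 0.0752
χ² = 0.0015 + 0.0022 + 0.0323 + 0.0492 + 0.0493 + 0.0752 = 0.21
df = (3−1)(2−1) = 2. Since 0.21 < 5.991, fail to reject the null hypothesis of independence at α = 0.05.

0.21; fail to reject H₀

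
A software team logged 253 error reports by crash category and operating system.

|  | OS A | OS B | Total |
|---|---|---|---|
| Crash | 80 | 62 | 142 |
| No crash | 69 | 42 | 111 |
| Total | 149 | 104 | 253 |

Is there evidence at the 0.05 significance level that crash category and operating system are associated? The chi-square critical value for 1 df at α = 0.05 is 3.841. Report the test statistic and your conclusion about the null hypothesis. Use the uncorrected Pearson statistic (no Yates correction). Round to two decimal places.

Grand total N = 253.
Expected counts (row total × column total / N):
  Crash, OS A: 142×149/253 = 83.628
  Crash, OS B: 142×104/253 = 58.372
  No crash, OS A: 111×149/253 = 65.372
  No crash, OS B: 111×104/253 = 45.628
Contributions (O − E)²/E:
  (80 − 83.628)²/83.628 = 0.1574
  (62 − 58.372)²/58.372 = 0.2255
  (69 − 65.372)²/65.372 = 0.2013
  (42 − 45.628)²/45.628 = 0.2885
χ² = 0.1574 + 0.2255 + 0.2013 + 0.2885 = 0.87
df = (2−1)(2−1) = 1. Since 0.87 < 3.841, fail to reject the null hypothesis of independence at α = 0.05.

0.87; fail to reject H₀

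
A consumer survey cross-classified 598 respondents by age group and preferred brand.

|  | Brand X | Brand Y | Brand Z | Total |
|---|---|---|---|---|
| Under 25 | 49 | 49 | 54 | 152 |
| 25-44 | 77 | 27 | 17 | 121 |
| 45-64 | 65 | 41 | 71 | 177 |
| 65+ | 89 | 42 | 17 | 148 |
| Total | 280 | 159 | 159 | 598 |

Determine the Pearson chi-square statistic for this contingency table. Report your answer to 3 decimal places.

Grand total N = 598.
Expected counts (row total × column total / N):
  Under 25, Brand X: 152×280/598 = 71.1706
  Under 25, Brand Y: 152×159/598 = 40.4147
  Under 25, Brand Z: 152×159/598 = 40.4147
  25-44, Brand X: 121×280/598 = 56.6555
  25-44, Brand Y: 121×159/598 = 32.1722
  25-44, Brand Z: 121×159/598 = 32.1722
  45-64, Brand X: 177×280/598 = 82.8763
  45-64, Brand Y: 177×159/598 = 47.0619
  45-64, Brand Z: 177×159/598 = 47.0619
  65+, Brand X: 148×280/598 = 69.2977
  65+, Brand Y: 148×159/598 = 39.3512
  65+, Brand Z: 148×159/598 = 39.3512
Contributions (O − E)²/E:
  (49 − 71.1706)²/71.1706 = 6.9064
  (49 − 40.4147)²/40.4147 = 1.8238
  (54 − 40.4147)²/40.4147 = 4.5667
  (77 − 56.6555)²/56.6555 = 7.3055
  (27 − 32.1722)²/32.1722 = 0.8315
  (17 − 32.1722)²/32.1722 = 7.1551
  (65 − 82.8763)²/82.8763 = 3.8559
  (41 − 47.0619)²/47.0619 = 0.7808
  (71 − 47.0619)²/47.0619 = 12.1761
  (89 − 69.2977)²/69.2977 = 5.6016
  (42 − 39.3512)²/39.3512 = 0.1783
  (17 − 39.3512)²/39.3512 = 12.6953
χ² = 6.9064 + 1.8238 + 4.5667 + 7.3055 + 0.8315 + 7.1551 + 3.8559 + 0.7808 + 12.1761 + 5.6016 + 0.1783 + 12.6953 = 63.877

63.877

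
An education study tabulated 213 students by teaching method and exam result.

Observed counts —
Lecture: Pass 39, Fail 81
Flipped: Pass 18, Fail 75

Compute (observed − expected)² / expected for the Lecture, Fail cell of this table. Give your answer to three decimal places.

0.540

Row total (Lecture) = 120; column total (Fail) = 156; N = 213.
Expected count E = 120 × 156 / 213 = 87.8873.
Contribution = (O − E)²/E = (81 − 87.8873)² / 87.8873 = 0.540.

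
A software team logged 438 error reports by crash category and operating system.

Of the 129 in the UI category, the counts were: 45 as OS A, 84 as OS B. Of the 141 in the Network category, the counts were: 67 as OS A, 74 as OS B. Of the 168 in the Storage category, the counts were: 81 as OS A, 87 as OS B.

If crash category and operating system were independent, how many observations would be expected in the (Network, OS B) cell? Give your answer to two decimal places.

78.87

Row total (Network) = 141; column total (OS B) = 245; grand total N = 438.
Expected count = (row total × column total) / N = 141 × 245 / 438 = 78.87.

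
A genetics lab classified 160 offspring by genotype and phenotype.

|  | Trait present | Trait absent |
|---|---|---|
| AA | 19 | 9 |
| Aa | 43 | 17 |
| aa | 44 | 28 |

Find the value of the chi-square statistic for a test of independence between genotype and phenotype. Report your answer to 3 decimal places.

1.670

Row totals: 28, 60, 72. Column totals: 106, 54. Grand total N = 160.
Expected counts (row total × column total / N):
  AA, Trait present: 28×106/160 = 18.5500
  AA, Trait absent: 28×54/160 = 9.4500
  Aa, Trait present: 60×106/160 = 39.7500
  Aa, Trait absent: 60×54/160 = 20.2500
  aa, Trait present: 72×106/160 = 47.7000
  aa, Trait absent: 72×54/160 = 24.3000
Contributions (O − E)²/E:
  (19 − 18.5500)²/18.5500 = 0.0109
  (9 − 9.4500)²/9.4500 = 0.0214
  (43 − 39.7500)²/39.7500 = 0.2657
  (17 − 20.2500)²/20.2500 = 0.5216
  (44 − 47.7000)²/47.7000 = 0.2870
  (28 − 24.3000)²/24.3000 = 0.5634
χ² = 0.0109 + 0.0214 + 0.2657 + 0.5216 + 0.2870 + 0.5634 = 1.670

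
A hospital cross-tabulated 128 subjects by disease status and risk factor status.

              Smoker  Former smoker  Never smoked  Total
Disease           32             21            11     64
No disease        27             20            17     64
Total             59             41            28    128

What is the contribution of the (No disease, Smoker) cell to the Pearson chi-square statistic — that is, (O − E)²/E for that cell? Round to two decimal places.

Row total (No disease) = 64; column total (Smoker) = 59; N = 128.
Expected count E = 64 × 59 / 128 = 29.500.
Contribution = (O − E)²/E = (27 − 29.500)² / 29.500 = 0.21.

0.21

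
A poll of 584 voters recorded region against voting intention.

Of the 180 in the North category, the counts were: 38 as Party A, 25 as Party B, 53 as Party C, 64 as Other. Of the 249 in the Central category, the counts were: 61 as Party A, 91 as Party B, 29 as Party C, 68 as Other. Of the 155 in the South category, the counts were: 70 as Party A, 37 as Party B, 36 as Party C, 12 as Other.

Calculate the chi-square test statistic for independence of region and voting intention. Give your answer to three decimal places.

Row totals: 180, 249, 155. Column totals: 169, 153, 118, 144. Grand total N = 584.
Expected counts (row total × column total / N):
  North, Party A: 180×169/584 = 52.0890
  North, Party B: 180×153/584 = 47.1575
  North, Party C: 180×118/584 = 36.3699
  North, Other: 180×144/584 = 44.3836
  Central, Party A: 249×169/584 = 72.0565
  Central, Party B: 249×153/584 = 65.2346
  Central, Party C: 249×118/584 = 50.3116
  Central, Other: 249×144/584 = 61.3973
  South, Party A: 155×169/584 = 44.8545
  South, Party B: 155×153/584 = 40.6079
  South, Party C: 155×118/584 = 31.3185
  South, Other: 155×144/584 = 38.2192
Contributions (O − E)²/E:
  (38 − 52.0890)²/52.0890 = 3.8108
  (25 − 47.1575)²/47.1575 = 10.4110
  (53 − 36.3699)²/36.3699 = 7.6041
  (64 − 44.3836)²/44.3836 = 8.6699
  (61 − 72.0565)²/72.0565 = 1.6965
  (91 − 65.2346)²/65.2346 = 10.1764
  (29 − 50.3116)²/50.3116 = 9.0274
  (68 − 61.3973)²/61.3973 = 0.7101
  (70 − 44.8545)²/44.8545 = 14.0966
  (37 − 40.6079)²/40.6079 = 0.3206
  (36 − 31.3185)²/31.3185 = 0.6998
  (12 − 38.2192)²/38.2192 = 17.9869
χ² = 3.8108 + 10.4110 + 7.6041 + 8.6699 + 1.6965 + 10.1764 + 9.0274 + 0.7101 + 14.0966 + 0.3206 + 0.6998 + 17.9869 = 85.210

85.210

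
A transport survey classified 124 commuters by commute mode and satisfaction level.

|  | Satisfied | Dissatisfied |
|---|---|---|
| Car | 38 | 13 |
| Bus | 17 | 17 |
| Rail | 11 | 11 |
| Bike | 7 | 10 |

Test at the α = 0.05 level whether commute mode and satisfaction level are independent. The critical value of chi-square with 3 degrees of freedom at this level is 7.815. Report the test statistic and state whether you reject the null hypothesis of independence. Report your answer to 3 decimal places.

Row totals: 51, 34, 22, 17. Column totals: 73, 51. Grand total N = 124.
Expected counts (row total × column total / N):
  Car, Satisfied: 51×73/124 = 30.0242
  Car, Dissatisfied: 51×51/124 = 20.9758
  Bus, Satisfied: 34×73/124 = 20.0161
  Bus, Dissatisfied: 34×51/124 = 13.9839
  Rail, Satisfied: 22×73/124 = 12.9516
  Rail, Dissatisfied: 22×51/124 = 9.0484
  Bike, Satisfied: 17×73/124 = 10.0081
  Bike, Dissatisfied: 17×51/124 = 6.9919
Contributions (O − E)²/E:
  (38 − 30.0242)²/30.0242 = 2.1187
  (13 − 20.9758)²/20.9758 = 3.0327
  (17 − 20.0161)²/20.0161 = 0.4545
  (17 − 13.9839)²/13.9839 = 0.6505
  (11 − 12.9516)²/12.9516 = 0.2941
  (11 − 9.0484)²/9.0484 = 0.4209
  (7 − 10.0081)²/10.0081 = 0.9041
  (10 − 6.9919)²/6.9919 = 1.2942
χ² = 2.1187 + 3.0327 + 0.4545 + 0.6505 + 0.2941 + 0.4209 + 0.9041 + 1.2942 = 9.170
df = (4−1)(2−1) = 3. Since 9.170 > 7.815, reject the null hypothesis of independence at α = 0.05.

9.170; reject H₀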